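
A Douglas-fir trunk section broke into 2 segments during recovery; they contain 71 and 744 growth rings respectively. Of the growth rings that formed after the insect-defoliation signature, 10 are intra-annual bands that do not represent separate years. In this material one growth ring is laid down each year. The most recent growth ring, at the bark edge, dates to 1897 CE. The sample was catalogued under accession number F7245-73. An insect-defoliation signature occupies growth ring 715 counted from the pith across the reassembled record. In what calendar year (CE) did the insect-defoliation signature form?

1807 CE

Total growth rings = 71 + 744 = 815.
815 − 715 = 100 growth rings lie beyond the insect-defoliation signature toward the bark edge.
Excluding 10 false growth rings: 100 − 10 = 90.
1897 − 90 = 1807 CE.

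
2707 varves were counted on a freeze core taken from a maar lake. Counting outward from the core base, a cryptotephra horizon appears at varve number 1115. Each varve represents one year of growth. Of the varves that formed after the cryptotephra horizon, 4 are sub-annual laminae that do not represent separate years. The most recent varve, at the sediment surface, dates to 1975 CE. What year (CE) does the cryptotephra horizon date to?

The cryptotephra horizon sits at varve 1115 from the core base, so 2707 − 1115 = 1592 varves formed after it.
Excluding 4 false varves: 1592 − 4 = 1588.
The varve at the sediment surface is 1975 CE, so the cryptotephra horizon dates to 1975 − 1588 = 387 CE.

387 CE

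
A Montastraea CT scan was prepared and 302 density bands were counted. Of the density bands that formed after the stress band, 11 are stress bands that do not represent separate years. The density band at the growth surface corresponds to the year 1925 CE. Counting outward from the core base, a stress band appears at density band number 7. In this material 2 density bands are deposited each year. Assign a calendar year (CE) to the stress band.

1783 CE

302 − 7 = 295 density bands lie beyond the stress band toward the growth surface.
Removing the 11 false density bands leaves 295 − 11 = 284 true density bands beyond the stress band.
With 2 density bands per year, 284 / 2 = 142 years.
Counting back 142 years from 1925 CE places the stress band in 1925 − 142 = 1783 CE.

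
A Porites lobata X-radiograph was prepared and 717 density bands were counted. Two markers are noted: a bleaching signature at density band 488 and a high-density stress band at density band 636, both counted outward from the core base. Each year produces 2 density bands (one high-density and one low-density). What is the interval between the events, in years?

74 years

The two markers are separated by 636 − 488 = 148 density bands.
Dividing by 2 density bands per year: 148 / 2 = 74 years.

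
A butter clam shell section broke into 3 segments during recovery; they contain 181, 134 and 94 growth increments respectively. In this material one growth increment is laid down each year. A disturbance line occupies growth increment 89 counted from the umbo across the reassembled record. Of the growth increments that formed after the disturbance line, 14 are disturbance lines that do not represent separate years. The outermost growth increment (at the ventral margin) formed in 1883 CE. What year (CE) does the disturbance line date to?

1577 CE

Total growth increments = 181 + 134 + 94 = 409.
409 − 89 = 320 growth increments lie beyond the disturbance line toward the ventral margin.
Removing the 14 false growth increments leaves 320 − 14 = 306 true growth increments beyond the disturbance line.
The growth increment at the ventral margin is 1883 CE, so the disturbance line dates to 1883 − 306 = 1577 CE.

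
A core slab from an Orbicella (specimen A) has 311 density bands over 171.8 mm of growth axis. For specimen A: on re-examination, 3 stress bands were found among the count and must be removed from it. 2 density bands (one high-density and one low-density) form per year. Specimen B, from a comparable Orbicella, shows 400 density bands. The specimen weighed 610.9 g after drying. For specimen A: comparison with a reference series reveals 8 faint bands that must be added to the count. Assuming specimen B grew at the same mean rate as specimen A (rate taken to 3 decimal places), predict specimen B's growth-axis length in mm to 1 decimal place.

Specimen A: correcting the raw count gives 311 − 3 + 8 = 316 true density bands.
Specimen A: dividing by 2 density bands per year: 316 / 2 = 158 years.
A: 171.8 mm over 158 years gives 171.8 / 158 ≈ 1.087 mm per year.
Specimen B: 400 density bands at 2 per year is 400 / 2 = 200 years. B's length ≈ 1.087 × 200 = 217.4 mm.

217.4 mm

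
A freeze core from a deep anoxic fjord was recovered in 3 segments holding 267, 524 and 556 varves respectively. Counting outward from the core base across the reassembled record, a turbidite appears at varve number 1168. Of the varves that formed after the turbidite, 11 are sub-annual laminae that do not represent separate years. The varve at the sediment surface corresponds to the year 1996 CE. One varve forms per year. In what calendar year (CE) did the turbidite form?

1828 CE

Total varves = 267 + 524 + 556 = 1347.
Between varve 1168 and the sediment surface there are 1347 − 1168 = 179 varves.
Excluding 11 false varves: 179 − 11 = 168.
1996 − 168 = 1828 CE.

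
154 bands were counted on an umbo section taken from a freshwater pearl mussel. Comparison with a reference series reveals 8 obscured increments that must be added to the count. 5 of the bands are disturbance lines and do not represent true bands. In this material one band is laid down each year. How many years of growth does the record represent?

True band count = 154 − 5 + 8 = 157.
With a one-to-one band periodicity this is 157 years.

157 yr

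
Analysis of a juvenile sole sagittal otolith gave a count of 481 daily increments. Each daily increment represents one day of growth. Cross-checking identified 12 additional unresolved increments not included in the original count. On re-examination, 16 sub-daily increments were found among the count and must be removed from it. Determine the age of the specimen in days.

477 d

True daily increment count = 481 − 16 + 12 = 477.
At one daily increment per day, that is 477 days.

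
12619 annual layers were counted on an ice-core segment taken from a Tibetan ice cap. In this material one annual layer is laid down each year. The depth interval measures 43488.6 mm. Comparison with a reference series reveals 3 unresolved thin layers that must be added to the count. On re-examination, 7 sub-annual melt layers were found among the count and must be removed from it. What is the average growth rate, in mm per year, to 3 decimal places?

3.447 mm per year

Adjusted count: 12619 − 7 + 3 = 12615 annual layers.
Extension rate ≈ 43488.6 / 12615 = 3.447 mm per year.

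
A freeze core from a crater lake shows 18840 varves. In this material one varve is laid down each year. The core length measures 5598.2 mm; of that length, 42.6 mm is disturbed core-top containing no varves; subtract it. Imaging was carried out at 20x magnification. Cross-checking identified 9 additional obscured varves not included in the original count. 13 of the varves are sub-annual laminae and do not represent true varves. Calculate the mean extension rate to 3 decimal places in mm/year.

Correcting the raw count gives 18840 − 13 + 9 = 18836 true varves.
Removing the 42.6 mm offcut leaves 5598.2 − 42.6 = 5555.6 mm.
Mean rate = 5555.6 mm / 18836 years ≈ 0.295 mm/year.

0.295 mm/year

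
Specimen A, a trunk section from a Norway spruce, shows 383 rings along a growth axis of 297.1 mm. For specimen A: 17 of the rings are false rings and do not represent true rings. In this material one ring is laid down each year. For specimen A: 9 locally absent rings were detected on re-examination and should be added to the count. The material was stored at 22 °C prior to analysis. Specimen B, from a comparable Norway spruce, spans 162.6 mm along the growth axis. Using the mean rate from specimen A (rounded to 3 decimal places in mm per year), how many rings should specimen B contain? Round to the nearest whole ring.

Specimen A: adjusted count: 383 − 17 + 9 = 375 rings.
A: 297.1 mm over 375 years gives 297.1 / 375 ≈ 0.792 mm/year.
Specimen B: 162.6 mm / 0.792 mm per year = 205.30 years ≈ 205 rings.

205 rings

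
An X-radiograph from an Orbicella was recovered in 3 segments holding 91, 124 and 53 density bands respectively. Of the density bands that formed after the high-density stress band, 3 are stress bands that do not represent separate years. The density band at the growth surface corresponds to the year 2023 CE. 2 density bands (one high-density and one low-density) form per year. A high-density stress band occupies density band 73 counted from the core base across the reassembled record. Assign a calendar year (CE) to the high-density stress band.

1927 CE

Total density bands = 91 + 124 + 53 = 268.
268 − 73 = 195 density bands lie beyond the high-density stress band toward the growth surface.
Excluding 3 false density bands: 195 − 3 = 192.
192 density bands at 2 per year is 192 / 2 = 96 years.
The density band at the growth surface is 2023 CE, so the high-density stress band dates to 2023 − 96 = 1927 CE.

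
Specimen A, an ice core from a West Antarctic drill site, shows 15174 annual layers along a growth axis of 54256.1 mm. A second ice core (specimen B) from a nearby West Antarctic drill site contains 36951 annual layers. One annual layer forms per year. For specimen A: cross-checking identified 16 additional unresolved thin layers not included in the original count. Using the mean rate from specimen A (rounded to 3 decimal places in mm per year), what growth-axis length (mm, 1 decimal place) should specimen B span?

Specimen A: true annual layer count = 15174 + 16 = 15190.
A: Mean rate = 54256.1 mm / 15190 years ≈ 3.572 mm per year.
Length of B = 3.572 × 36951 = 131989.0 mm.

131989.0 mm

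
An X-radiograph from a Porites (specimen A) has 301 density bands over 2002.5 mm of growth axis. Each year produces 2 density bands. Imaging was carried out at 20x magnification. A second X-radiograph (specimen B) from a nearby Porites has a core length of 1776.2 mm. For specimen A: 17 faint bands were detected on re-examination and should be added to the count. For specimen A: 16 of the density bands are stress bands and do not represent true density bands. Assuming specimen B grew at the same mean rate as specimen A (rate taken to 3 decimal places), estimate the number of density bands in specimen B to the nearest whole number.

268 density bands

Specimen A: after corrections the count is 301 − 16 + 17 = 302 density bands.
Specimen A: dividing by 2 density bands per year: 302 / 2 = 151 years.
A: Extension rate ≈ 2002.5 / 151 = 13.262 mm/yr.
B spans 1776.2 / 13.262 = 133.93 years; at 2 density bands per year that is 133.93 × 2 ≈ 268 density bands.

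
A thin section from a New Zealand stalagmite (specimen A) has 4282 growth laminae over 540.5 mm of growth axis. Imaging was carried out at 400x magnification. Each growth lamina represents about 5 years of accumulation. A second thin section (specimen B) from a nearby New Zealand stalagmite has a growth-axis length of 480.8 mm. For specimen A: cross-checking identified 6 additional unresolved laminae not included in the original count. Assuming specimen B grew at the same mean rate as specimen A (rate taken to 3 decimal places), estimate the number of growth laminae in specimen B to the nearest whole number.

3846 growth laminae

Specimen A: true growth lamina count = 4282 + 6 = 4288.
Specimen A: at 5 years per growth lamina, 4288 × 5 = 21440 years.
A: 540.5 mm over 21440 years gives 540.5 / 21440 ≈ 0.025 mm/year.
Specimen B: 480.8 mm / 0.025 mm per year = 19232.00 years; at 5 years per growth lamina that is 19232.00 / 5 ≈ 3846 growth laminae.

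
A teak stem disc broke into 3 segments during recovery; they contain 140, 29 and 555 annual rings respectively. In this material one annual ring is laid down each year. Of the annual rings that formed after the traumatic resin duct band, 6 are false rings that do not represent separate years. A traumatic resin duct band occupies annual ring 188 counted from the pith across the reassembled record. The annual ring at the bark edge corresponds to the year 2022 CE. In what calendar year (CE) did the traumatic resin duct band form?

Total annual rings = 140 + 29 + 555 = 724.
The traumatic resin duct band sits at annual ring 188 from the pith, so 724 − 188 = 536 annual rings formed after it.
Excluding 6 false annual rings: 536 − 6 = 530.
The annual ring at the bark edge is 2022 CE, so the traumatic resin duct band dates to 2022 − 530 = 1492 CE.

1492 CE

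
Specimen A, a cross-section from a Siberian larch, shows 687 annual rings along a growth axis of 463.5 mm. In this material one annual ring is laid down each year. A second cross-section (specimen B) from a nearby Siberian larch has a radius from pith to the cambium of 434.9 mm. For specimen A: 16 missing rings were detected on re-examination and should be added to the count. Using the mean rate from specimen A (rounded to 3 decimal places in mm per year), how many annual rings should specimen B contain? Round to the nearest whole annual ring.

660 annual rings

Specimen A: after corrections the count is 687 + 16 = 703 annual rings.
A: Extension rate ≈ 463.5 / 703 = 0.659 mm/yr.
For B, 434.9 / 0.659 = 659.94 years ≈ 660 annual rings.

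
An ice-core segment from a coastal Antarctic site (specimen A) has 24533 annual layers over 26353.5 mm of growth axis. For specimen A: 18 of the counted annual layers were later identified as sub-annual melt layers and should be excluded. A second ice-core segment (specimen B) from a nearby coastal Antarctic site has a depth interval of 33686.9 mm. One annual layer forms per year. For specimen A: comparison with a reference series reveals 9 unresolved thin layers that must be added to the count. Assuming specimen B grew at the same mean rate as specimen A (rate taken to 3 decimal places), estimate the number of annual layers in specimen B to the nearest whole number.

Specimen A: correcting the raw count gives 24533 − 18 + 9 = 24524 true annual layers.
A: Mean rate = 26353.5 mm / 24524 years ≈ 1.075 mm/yr.
Specimen B: 33686.9 mm / 1.075 mm per year = 31336.65 years ≈ 31337 annual layers.

31337 annual layers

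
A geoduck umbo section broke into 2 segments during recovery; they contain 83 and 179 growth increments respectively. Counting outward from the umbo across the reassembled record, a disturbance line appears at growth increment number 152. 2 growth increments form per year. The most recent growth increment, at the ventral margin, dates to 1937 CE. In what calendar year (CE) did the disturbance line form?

1882 CE

Total growth increments = 83 + 179 = 262.
Between growth increment 152 and the ventral margin there are 262 − 152 = 110 growth increments.
110 growth increments at 2 per year is 110 / 2 = 55 years.
Counting back 55 years from 1937 CE places the disturbance line in 1937 − 55 = 1882 CE.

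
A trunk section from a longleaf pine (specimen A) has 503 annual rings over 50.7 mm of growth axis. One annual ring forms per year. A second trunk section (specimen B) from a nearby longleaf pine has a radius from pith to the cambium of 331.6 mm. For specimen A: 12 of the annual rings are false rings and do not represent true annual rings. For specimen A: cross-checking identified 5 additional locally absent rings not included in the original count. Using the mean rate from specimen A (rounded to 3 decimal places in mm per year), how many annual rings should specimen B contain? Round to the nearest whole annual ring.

Specimen A: correcting the raw count gives 503 − 12 + 5 = 496 true annual rings.
A: Extension rate ≈ 50.7 / 496 = 0.102 mm/year.
B spans 331.6 / 0.102 = 3250.98 years ≈ 3251 annual rings.

3251 annual rings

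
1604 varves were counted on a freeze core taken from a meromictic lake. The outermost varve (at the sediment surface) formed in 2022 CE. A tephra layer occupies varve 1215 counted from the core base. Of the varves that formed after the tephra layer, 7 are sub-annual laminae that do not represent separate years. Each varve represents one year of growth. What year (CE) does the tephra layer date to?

1640 CE

The tephra layer sits at varve 1215 from the core base, so 1604 − 1215 = 389 varves formed after it.
Removing the 7 false varves leaves 389 − 7 = 382 true varves beyond the tephra layer.
The varve at the sediment surface is 2022 CE, so the tephra layer dates to 2022 − 382 = 1640 CE.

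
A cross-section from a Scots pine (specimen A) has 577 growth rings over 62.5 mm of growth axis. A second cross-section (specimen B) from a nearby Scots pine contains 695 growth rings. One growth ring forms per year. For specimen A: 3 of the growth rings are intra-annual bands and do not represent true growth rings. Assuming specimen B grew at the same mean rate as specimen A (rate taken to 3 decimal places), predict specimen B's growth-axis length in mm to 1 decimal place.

Specimen A: correcting the raw count gives 577 − 3 = 574 true growth rings.
A: 62.5 mm over 574 years gives 62.5 / 574 ≈ 0.109 mm/year.
For B, 0.109 mm/year × 695 years = 75.8 mm.

75.8 mm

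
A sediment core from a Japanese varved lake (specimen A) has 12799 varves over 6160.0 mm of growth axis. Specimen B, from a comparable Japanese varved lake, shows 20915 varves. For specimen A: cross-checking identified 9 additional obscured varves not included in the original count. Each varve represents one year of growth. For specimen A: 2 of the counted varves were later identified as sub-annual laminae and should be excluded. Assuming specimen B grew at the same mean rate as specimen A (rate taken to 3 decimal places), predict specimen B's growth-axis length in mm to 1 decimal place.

10060.1 mm

Specimen A: after corrections the count is 12799 − 2 + 9 = 12806 varves.
A: Mean rate = 6160.0 mm / 12806 years ≈ 0.481 mm/yr.
Length of B = 0.481 × 20915 = 10060.1 mm.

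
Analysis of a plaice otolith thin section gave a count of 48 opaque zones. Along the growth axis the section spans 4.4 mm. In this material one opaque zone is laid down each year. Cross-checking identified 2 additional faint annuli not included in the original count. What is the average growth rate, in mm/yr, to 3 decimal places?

After corrections the count is 48 + 2 = 50 opaque zones.
Extension rate ≈ 4.4 / 50 = 0.088 mm/yr.

0.088 mm/yr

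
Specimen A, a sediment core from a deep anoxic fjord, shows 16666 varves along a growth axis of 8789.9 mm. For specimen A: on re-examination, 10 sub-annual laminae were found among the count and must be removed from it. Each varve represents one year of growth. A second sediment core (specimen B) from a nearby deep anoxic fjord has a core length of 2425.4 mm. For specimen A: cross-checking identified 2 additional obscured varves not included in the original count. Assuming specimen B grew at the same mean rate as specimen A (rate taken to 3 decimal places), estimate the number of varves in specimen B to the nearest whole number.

Specimen A: true varve count = 16666 − 10 + 2 = 16658.
A: Extension rate ≈ 8789.9 / 16658 = 0.528 mm per year.
Specimen B: 2425.4 mm / 0.528 mm per year = 4593.56 years ≈ 4594 varves.

4594 varves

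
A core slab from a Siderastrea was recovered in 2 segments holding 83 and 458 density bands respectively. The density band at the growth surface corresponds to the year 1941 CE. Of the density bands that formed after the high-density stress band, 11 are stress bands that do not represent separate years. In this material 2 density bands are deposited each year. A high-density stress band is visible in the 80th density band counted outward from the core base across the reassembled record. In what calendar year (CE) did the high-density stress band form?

Total density bands = 83 + 458 = 541.
Between density band 80 and the growth surface there are 541 − 80 = 461 density bands.
Excluding 11 false density bands: 461 − 11 = 450.
Dividing by 2 density bands per year: 450 / 2 = 225 years.
Counting back 225 years from 1941 CE places the high-density stress band in 1941 − 225 = 1716 CE.

1716 CE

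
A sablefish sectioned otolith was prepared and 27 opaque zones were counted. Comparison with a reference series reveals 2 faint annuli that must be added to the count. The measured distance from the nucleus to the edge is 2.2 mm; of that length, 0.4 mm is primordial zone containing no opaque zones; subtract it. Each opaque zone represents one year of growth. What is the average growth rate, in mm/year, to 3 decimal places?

0.062 mm/year

After corrections the count is 27 + 2 = 29 opaque zones.
The growth record spans 2.2 − 0.4 = 1.8 mm.
Mean rate = 1.8 mm / 29 years ≈ 0.062 mm/year.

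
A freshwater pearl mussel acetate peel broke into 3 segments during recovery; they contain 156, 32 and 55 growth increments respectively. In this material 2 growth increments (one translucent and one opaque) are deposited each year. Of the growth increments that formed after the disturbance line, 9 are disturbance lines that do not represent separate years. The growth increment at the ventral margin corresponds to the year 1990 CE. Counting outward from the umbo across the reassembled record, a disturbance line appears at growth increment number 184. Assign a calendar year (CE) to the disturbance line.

1965 CE

Total growth increments = 156 + 32 + 55 = 243.
Between growth increment 184 and the ventral margin there are 243 − 184 = 59 growth increments.
59 − 9 false = 50 true growth increments after the disturbance line.
With 2 growth increments per year, 50 / 2 = 25 years.
Counting back 25 years from 1990 CE places the disturbance line in 1990 − 25 = 1965 CE.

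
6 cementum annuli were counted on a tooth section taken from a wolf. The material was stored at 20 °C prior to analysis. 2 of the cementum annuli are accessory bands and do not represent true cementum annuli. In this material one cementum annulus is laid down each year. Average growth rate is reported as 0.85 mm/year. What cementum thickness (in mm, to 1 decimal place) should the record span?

Correcting the raw count gives 6 − 2 = 4 true cementum annuli.
4 years at 0.85 mm/year gives 0.85 × 4 = 3.4 mm.

3.4 mm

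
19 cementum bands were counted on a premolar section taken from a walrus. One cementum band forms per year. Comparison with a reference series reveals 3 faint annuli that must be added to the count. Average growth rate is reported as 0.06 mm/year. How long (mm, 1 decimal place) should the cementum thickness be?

Correcting the raw count gives 19 + 3 = 22 true cementum bands.
Length ≈ 0.06 × 22 = 1.3 mm.

1.3 mm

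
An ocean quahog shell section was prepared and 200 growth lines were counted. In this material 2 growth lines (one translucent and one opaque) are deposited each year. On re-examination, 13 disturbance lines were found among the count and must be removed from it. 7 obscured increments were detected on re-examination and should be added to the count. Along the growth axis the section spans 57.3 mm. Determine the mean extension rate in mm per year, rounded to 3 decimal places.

0.591 mm per year

True growth line count = 200 − 13 + 7 = 194.
194 growth lines at 2 per year is 194 / 2 = 97 years.
Mean rate = 57.3 mm / 97 years ≈ 0.591 mm per year.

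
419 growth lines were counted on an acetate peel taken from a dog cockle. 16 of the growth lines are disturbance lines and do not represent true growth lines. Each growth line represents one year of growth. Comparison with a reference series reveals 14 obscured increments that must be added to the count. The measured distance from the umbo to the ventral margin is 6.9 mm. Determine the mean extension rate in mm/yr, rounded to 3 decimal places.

True growth line count = 419 − 16 + 14 = 417.
Extension rate ≈ 6.9 / 417 = 0.017 mm/yr.

0.017 mm/yr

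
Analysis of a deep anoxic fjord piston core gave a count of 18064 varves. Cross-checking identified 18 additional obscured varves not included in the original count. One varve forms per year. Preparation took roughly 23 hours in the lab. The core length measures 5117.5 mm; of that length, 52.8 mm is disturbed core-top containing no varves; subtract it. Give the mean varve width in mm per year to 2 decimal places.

After corrections the count is 18064 + 18 = 18082 varves.
Net length = 5117.5 − 52.8 = 5064.7 mm.
Mean rate = 5064.7 mm / 18082 years ≈ 0.28 mm per year.

0.28 mm per year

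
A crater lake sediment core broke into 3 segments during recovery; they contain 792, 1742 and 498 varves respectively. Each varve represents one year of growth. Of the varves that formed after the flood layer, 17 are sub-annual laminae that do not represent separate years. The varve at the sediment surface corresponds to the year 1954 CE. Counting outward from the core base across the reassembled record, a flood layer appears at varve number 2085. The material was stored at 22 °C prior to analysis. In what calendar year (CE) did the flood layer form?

Total varves = 792 + 1742 + 498 = 3032.
3032 − 2085 = 947 varves lie beyond the flood layer toward the sediment surface.
947 − 17 false = 930 true varves after the flood layer.
The varve at the sediment surface is 1954 CE, so the flood layer dates to 1954 − 930 = 1024 CE.

1024 CE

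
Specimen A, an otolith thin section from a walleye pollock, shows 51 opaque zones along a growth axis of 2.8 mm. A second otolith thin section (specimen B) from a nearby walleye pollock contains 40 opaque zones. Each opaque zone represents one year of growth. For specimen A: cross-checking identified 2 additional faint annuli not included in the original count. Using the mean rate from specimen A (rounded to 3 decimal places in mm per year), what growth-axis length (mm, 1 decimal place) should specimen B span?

Specimen A: correcting the raw count gives 51 + 2 = 53 true opaque zones.
A: Mean rate = 2.8 mm / 53 years ≈ 0.053 mm/year.
Length of B = 0.053 × 40 = 2.1 mm.

2.1 mm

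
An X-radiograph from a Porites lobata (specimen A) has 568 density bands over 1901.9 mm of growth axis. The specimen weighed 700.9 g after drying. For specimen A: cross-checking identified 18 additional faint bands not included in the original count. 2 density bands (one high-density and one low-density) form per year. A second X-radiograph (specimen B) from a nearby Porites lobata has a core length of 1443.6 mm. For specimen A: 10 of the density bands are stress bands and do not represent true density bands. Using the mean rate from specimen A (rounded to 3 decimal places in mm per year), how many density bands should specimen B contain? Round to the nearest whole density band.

437 density bands

Specimen A: correcting the raw count gives 568 − 10 + 18 = 576 true density bands.
Specimen A: dividing by 2 density bands per year: 576 / 2 = 288 years.
A: Mean rate = 1901.9 mm / 288 years ≈ 6.604 mm/yr.
Specimen B: 1443.6 mm / 6.604 mm per year = 218.59 years; at 2 density bands per year that is 218.59 × 2 ≈ 437 density bands.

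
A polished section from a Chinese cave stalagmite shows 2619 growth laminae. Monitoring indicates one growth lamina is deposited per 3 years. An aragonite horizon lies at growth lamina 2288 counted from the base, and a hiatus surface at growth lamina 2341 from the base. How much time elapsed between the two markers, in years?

159 yr

2341 − 2288 = 53 growth laminae lie between the two events.
Multiplying by 3 years per growth lamina: 53 × 3 = 159 years.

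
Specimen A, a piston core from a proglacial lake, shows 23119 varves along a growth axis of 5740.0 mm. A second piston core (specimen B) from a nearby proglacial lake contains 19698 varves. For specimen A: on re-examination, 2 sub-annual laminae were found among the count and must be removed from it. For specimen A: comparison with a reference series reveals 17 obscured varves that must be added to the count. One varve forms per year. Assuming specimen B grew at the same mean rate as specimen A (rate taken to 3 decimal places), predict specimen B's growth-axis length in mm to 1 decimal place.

Specimen A: correcting the raw count gives 23119 − 2 + 17 = 23134 true varves.
A: Extension rate ≈ 5740.0 / 23134 = 0.248 mm per year.
B's length ≈ 0.248 × 19698 = 4885.1 mm.

4885.1 mm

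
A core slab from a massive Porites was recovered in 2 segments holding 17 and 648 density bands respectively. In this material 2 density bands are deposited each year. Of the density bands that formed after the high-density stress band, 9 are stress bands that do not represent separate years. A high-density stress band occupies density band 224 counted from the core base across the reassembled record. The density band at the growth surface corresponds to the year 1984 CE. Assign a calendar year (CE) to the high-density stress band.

1768 CE

Total density bands = 17 + 648 = 665.
The high-density stress band sits at density band 224 from the core base, so 665 − 224 = 441 density bands formed after it.
Excluding 9 false density bands: 441 − 9 = 432.
Dividing by 2 density bands per year: 432 / 2 = 216 years.
1984 − 216 = 1768 CE.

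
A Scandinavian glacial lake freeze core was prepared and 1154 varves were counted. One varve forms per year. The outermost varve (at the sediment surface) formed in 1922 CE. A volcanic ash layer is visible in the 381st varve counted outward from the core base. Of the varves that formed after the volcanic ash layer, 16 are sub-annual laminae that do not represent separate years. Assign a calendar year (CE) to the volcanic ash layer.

1165 CE

Between varve 381 and the sediment surface there are 1154 − 381 = 773 varves.
Excluding 16 false varves: 773 − 16 = 757.
The varve at the sediment surface is 1922 CE, so the volcanic ash layer dates to 1922 − 757 = 1165 CE.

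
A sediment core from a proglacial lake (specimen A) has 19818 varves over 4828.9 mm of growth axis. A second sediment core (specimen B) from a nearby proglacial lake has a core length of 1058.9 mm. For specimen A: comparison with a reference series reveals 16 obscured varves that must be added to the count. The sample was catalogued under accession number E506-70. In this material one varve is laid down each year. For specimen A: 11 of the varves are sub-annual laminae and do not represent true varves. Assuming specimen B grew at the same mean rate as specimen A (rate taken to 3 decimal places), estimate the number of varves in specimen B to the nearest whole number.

4340 varves

Specimen A: adjusted count: 19818 − 11 + 16 = 19823 varves.
A: Extension rate ≈ 4828.9 / 19823 = 0.244 mm/year.
Specimen B: 1058.9 mm / 0.244 mm per year = 4339.75 years ≈ 4340 varves.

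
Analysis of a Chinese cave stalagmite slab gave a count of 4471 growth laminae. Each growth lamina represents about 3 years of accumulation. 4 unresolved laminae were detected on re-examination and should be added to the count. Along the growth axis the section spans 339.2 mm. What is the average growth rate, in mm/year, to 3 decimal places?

True growth lamina count = 4471 + 4 = 4475.
4475 growth laminae at 3 years each span 4475 × 3 = 13425 years.
Mean rate = 339.2 mm / 13425 years ≈ 0.025 mm/year.

0.025 mm/year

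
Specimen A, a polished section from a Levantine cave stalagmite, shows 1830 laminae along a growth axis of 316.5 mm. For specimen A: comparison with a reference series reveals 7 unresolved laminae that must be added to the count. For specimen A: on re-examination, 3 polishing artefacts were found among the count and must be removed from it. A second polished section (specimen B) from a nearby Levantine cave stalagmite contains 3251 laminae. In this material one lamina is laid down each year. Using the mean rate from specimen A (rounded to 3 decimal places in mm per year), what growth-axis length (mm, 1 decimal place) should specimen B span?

562.4 mm

Specimen A: true lamina count = 1830 − 3 + 7 = 1834.
A: Mean rate = 316.5 mm / 1834 years ≈ 0.173 mm/yr.
For B, 0.173 mm/year × 3251 years = 562.4 mm.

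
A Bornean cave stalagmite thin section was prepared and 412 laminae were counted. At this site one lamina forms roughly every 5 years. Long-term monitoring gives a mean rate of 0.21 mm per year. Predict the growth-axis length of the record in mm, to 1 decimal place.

432.6 mm

At 5 years per lamina, 412 × 5 = 2060 years.
Length ≈ 0.21 × 2060 = 432.6 mm.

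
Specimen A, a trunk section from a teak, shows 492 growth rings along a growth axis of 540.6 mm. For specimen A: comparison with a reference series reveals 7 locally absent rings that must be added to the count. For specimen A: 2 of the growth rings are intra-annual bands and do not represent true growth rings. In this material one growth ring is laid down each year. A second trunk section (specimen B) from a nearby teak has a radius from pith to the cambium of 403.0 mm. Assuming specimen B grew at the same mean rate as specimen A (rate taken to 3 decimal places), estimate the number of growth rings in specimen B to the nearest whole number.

370 growth rings

Specimen A: true growth ring count = 492 − 2 + 7 = 497.
A: 540.6 mm over 497 years gives 540.6 / 497 ≈ 1.088 mm per year.
Specimen B: 403.0 mm / 1.088 mm per year = 370.40 years ≈ 370 growth rings.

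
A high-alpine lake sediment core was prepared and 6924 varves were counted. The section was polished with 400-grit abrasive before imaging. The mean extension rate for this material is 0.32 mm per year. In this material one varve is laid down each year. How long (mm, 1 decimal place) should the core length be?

2215.7 mm

6924 years of growth are recorded.
6924 years at 0.32 mm/year gives 0.32 × 6924 = 2215.7 mm.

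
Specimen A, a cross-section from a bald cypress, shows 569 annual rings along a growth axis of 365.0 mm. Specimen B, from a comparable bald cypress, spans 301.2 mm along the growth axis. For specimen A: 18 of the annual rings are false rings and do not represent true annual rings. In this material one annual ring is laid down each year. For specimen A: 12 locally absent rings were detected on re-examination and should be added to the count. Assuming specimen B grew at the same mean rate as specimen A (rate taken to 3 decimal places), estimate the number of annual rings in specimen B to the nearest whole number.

Specimen A: adjusted count: 569 − 18 + 12 = 563 annual rings.
A: Mean rate = 365.0 mm / 563 years ≈ 0.648 mm/year.
Specimen B: 301.2 mm / 0.648 mm per year = 464.81 years ≈ 465 annual rings.

465 annual rings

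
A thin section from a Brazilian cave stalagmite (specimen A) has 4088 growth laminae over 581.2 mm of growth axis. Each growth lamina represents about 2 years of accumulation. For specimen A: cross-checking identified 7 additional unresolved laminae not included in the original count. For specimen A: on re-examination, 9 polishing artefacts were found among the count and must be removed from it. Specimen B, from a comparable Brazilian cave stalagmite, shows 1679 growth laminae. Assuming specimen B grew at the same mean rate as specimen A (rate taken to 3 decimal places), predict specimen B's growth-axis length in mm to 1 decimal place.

Specimen A: adjusted count: 4088 − 9 + 7 = 4086 growth laminae.
Specimen A: 4086 growth laminae at 2 years each span 4086 × 2 = 8172 years.
A: Extension rate ≈ 581.2 / 8172 = 0.071 mm/yr.
Specimen B: at 2 years per growth lamina, 1679 × 2 = 3358 years. Length of B = 0.071 × 3358 = 238.4 mm.

238.4 mm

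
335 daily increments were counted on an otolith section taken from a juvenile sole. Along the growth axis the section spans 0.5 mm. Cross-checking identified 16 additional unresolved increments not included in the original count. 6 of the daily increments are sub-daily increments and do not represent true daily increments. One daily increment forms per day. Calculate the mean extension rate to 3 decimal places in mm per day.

0.001 mm per day

Adjusted count: 335 − 6 + 16 = 345 daily increments.
Mean rate = 0.5 mm / 345 days ≈ 0.001 mm per day.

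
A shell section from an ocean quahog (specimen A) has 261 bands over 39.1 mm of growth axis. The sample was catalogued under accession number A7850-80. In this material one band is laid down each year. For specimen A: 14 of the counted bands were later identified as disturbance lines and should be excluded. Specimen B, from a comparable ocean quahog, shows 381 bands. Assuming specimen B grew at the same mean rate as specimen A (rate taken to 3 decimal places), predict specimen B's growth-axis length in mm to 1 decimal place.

Specimen A: adjusted count: 261 − 14 = 247 bands.
A: Mean rate = 39.1 mm / 247 years ≈ 0.158 mm/yr.
For B, 0.158 mm/year × 381 years = 60.2 mm.

60.2 mm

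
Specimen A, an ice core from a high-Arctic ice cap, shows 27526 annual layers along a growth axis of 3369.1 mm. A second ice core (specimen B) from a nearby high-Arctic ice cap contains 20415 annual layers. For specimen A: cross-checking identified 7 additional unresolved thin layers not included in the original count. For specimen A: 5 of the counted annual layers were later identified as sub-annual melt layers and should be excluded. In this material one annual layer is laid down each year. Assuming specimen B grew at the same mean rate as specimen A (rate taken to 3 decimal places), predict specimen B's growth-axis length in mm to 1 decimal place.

2490.6 mm

Specimen A: true annual layer count = 27526 − 5 + 7 = 27528.
A: Mean rate = 3369.1 mm / 27528 years ≈ 0.122 mm/yr.
For B, 0.122 mm/year × 20415 years = 2490.6 mm.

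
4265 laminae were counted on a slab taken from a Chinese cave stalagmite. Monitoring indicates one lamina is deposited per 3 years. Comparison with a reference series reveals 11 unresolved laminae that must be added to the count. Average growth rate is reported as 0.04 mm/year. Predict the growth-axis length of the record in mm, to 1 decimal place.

Correcting the raw count gives 4265 + 11 = 4276 true laminae.
Multiplying by 3 years per lamina: 4276 × 3 = 12828 years.
Length ≈ 0.04 × 12828 = 513.1 mm.

513.1 mm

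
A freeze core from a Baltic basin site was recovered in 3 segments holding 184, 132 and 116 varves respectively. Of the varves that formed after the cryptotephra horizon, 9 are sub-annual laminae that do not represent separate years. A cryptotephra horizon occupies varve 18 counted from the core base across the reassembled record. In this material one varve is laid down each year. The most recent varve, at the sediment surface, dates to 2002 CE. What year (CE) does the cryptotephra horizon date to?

Total varves = 184 + 132 + 116 = 432.
Between varve 18 and the sediment surface there are 432 − 18 = 414 varves.
414 − 9 false = 405 true varves after the cryptotephra horizon.
Counting back 405 years from 2002 CE places the cryptotephra horizon in 2002 − 405 = 1597 CE.

1597 CE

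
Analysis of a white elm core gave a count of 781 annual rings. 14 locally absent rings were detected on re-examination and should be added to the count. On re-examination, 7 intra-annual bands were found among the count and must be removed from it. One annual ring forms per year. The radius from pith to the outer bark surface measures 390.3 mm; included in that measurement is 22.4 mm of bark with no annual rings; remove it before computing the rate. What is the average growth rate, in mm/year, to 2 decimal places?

0.47 mm/year

After corrections the count is 781 − 7 + 14 = 788 annual rings.
Removing the 22.4 mm offcut leaves 390.3 − 22.4 = 367.9 mm.
367.9 mm over 788 years gives 367.9 / 788 ≈ 0.47 mm/year.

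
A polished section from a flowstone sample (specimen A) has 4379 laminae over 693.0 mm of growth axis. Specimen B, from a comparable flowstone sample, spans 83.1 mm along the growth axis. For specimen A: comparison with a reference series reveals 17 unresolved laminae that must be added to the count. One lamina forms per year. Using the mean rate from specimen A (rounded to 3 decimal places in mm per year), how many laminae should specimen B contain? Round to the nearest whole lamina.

Specimen A: correcting the raw count gives 4379 + 17 = 4396 true laminae.
A: Extension rate ≈ 693.0 / 4396 = 0.158 mm/yr.
For B, 83.1 / 0.158 = 525.95 years ≈ 526 laminae.

526 laminae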